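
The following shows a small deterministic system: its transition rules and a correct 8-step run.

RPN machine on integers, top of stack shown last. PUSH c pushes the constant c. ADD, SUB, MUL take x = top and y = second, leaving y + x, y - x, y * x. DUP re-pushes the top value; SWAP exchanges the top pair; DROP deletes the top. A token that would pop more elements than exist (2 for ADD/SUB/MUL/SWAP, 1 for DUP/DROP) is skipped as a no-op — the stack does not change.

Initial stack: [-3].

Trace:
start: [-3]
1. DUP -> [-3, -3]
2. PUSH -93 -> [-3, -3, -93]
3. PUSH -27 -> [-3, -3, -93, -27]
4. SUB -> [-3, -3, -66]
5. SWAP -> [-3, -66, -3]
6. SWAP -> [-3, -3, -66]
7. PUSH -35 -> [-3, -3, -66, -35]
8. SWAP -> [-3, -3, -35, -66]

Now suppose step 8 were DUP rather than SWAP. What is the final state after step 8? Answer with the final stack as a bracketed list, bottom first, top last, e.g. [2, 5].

[-3, -3, -66, -35, -35]

(re-executing from step 8 with the substitution; state before step 8: [-3, -3, -66, -35])
8. DUP -> [-3, -3, -66, -35, -35]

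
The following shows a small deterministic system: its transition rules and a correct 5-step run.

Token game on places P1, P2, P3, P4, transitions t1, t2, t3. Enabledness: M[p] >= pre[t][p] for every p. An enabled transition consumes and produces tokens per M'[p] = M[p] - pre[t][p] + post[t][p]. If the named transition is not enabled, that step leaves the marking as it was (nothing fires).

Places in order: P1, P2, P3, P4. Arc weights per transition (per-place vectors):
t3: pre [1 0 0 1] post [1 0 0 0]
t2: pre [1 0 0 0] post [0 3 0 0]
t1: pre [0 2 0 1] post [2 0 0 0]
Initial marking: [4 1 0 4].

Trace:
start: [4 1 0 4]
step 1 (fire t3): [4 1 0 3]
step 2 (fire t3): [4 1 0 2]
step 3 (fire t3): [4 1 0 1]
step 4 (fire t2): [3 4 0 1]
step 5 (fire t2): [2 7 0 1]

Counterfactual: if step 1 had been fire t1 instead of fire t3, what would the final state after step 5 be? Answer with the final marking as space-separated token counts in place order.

2 7 0 2

(re-executing from step 1 with the substitution; state before step 1: [4 1 0 4])
step 1 (fire t1): [4 1 0 4]
step 2 (fire t3): [4 1 0 3]
step 3 (fire t3): [4 1 0 2]
step 4 (fire t2): [3 4 0 2]
step 5 (fire t2): [2 7 0 2]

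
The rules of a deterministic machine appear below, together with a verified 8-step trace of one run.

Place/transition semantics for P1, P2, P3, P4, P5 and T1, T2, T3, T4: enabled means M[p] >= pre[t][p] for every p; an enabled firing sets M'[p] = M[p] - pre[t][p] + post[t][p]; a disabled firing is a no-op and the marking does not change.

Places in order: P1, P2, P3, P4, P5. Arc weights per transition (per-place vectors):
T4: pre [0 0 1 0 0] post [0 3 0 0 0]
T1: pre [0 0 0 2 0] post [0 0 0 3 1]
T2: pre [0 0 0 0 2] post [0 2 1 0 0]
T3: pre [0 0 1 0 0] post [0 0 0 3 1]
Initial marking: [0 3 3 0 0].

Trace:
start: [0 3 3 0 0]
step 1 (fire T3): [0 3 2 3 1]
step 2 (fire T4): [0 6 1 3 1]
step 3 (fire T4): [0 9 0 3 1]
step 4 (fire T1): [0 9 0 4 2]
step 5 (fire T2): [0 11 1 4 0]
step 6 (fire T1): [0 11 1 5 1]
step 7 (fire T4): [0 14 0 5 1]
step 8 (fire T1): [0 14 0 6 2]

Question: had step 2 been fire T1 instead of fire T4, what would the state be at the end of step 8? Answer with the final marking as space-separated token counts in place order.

0 11 1 7 3

(re-executing from step 2 with the substitution; state before step 2: [0 3 2 3 1])
step 2 (fire T1): [0 3 2 4 2]
step 3 (fire T4): [0 6 1 4 2]
step 4 (fire T1): [0 6 1 5 3]
step 5 (fire T2): [0 8 2 5 1]
step 6 (fire T1): [0 8 2 6 2]
step 7 (fire T4): [0 11 1 6 2]
step 8 (fire T1): [0 11 1 7 3]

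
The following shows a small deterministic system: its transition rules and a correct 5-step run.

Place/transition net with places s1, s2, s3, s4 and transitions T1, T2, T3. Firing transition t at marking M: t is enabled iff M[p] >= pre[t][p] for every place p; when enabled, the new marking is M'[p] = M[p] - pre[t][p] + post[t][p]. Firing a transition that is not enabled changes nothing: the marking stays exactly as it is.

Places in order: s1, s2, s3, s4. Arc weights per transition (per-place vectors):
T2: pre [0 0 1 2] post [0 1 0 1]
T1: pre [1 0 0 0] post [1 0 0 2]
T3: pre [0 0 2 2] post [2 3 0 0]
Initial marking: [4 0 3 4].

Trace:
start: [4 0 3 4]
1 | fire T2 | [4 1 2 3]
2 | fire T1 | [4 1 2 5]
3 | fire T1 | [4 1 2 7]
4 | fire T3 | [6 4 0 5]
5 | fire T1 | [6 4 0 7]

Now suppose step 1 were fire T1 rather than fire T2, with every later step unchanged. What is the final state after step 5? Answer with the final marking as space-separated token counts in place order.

(re-executing from step 1 with the substitution; state before step 1: [4 0 3 4])
1 | fire T1 | [4 0 3 6]
2 | fire T1 | [4 0 3 8]
3 | fire T1 | [4 0 3 10]
4 | fire T3 | [6 3 1 8]
5 | fire T1 | [6 3 1 10]

6 3 1 10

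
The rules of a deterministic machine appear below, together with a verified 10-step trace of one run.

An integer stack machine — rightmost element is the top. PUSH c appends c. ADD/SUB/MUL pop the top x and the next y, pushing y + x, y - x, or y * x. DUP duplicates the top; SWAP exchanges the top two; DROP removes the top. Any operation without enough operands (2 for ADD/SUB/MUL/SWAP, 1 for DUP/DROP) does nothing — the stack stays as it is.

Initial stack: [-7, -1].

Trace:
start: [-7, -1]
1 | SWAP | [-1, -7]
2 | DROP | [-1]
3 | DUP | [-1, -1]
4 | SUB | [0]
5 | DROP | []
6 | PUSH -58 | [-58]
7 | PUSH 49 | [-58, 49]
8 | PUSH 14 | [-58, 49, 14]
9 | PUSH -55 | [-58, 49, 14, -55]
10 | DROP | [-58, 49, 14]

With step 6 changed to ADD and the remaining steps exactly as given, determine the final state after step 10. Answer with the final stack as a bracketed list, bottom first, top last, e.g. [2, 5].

[49, 14]

(re-executing from step 6 with the substitution; state before step 6: [])
6 | ADD | []
7 | PUSH 49 | [49]
8 | PUSH 14 | [49, 14]
9 | PUSH -55 | [49, 14, -55]
10 | DROP | [49, 14]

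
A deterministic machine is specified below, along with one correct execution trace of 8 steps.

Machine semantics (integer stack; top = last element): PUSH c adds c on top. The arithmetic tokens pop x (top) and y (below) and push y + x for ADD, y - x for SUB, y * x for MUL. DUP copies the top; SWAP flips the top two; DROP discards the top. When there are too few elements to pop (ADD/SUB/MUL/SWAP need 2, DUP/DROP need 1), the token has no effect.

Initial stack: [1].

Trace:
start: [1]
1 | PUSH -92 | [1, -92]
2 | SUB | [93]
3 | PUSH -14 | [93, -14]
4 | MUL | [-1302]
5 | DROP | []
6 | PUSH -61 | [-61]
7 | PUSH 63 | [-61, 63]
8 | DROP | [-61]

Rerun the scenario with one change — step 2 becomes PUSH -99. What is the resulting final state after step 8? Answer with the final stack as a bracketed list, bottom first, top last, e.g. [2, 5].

(re-executing from step 2 with the substitution; state before step 2: [1, -92])
2 | PUSH -99 | [1, -92, -99]
3 | PUSH -14 | [1, -92, -99, -14]
4 | MUL | [1, -92, 1386]
5 | DROP | [1, -92]
6 | PUSH -61 | [1, -92, -61]
7 | PUSH 63 | [1, -92, -61, 63]
8 | DROP | [1, -92, -61]

[1, -92, -61]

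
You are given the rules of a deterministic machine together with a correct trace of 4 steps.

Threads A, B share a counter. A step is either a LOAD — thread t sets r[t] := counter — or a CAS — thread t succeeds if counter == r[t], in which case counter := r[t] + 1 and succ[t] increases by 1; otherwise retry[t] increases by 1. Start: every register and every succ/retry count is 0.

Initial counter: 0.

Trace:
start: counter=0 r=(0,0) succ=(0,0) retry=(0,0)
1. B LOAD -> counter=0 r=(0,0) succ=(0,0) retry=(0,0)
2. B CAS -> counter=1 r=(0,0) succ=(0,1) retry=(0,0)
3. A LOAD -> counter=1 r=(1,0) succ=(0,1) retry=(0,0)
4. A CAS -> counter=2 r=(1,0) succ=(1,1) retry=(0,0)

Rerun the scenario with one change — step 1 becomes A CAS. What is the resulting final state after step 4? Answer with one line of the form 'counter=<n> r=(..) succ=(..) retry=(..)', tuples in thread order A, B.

(re-executing from step 1 with the substitution; state before step 1: counter=0 r=(0,0) succ=(0,0) retry=(0,0))
1. A CAS -> counter=1 r=(0,0) succ=(1,0) retry=(0,0)
2. B CAS -> counter=1 r=(0,0) succ=(1,0) retry=(0,1)
3. A LOAD -> counter=1 r=(1,0) succ=(1,0) retry=(0,1)
4. A CAS -> counter=2 r=(1,0) succ=(2,0) retry=(0,1)

counter=2 r=(1,0) succ=(2,0) retry=(0,1)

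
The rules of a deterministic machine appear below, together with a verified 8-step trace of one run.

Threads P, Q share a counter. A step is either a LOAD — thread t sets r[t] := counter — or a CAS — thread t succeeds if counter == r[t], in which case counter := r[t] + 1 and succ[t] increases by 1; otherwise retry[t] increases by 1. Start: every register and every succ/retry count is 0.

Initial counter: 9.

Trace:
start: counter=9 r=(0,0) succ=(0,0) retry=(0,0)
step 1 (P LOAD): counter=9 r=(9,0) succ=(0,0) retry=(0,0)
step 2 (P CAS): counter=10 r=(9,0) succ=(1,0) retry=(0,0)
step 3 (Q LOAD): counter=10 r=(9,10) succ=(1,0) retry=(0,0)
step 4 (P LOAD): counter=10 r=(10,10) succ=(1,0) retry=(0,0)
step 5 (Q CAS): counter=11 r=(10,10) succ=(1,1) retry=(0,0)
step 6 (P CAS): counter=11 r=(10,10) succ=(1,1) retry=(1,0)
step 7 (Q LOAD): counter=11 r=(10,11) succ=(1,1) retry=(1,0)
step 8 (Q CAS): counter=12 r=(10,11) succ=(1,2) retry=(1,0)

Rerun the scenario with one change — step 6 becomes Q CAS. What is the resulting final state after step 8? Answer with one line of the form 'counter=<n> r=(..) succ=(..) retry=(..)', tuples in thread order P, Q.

(re-executing from step 6 with the substitution; state before step 6: counter=11 r=(10,10) succ=(1,1) retry=(0,0))
step 6 (Q CAS): counter=11 r=(10,10) succ=(1,1) retry=(0,1)
step 7 (Q LOAD): counter=11 r=(10,11) succ=(1,1) retry=(0,1)
step 8 (Q CAS): counter=12 r=(10,11) succ=(1,2) retry=(0,1)

counter=12 r=(10,11) succ=(1,2) retry=(0,1)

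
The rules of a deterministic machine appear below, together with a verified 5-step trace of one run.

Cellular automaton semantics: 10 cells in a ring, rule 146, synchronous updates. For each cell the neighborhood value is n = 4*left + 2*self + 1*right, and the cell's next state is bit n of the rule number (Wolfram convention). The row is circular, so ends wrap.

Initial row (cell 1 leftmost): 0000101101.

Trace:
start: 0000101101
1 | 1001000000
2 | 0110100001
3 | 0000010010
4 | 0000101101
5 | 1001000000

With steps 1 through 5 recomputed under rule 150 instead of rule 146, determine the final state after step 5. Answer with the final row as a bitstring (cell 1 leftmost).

(re-executing steps 1..5 under rule 150; state before step 1: 0000101101)
1 | 1001100001
2 | 0110010010
3 | 1001111111
4 | 0110111111
5 | 0000011110

0000011110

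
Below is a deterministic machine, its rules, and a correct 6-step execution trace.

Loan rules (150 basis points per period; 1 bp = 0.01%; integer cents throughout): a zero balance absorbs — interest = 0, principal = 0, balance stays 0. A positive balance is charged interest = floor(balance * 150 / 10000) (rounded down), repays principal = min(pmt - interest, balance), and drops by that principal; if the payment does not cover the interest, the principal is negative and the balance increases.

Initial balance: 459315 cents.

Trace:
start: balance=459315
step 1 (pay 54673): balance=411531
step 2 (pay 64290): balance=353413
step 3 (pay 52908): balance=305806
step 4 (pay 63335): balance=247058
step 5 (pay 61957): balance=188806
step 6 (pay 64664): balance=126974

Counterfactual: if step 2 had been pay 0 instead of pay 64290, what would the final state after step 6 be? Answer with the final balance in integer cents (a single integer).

(re-executing from step 2 with the substitution; state before step 2: balance=411531)
step 2 (pay 0): balance=417703
step 3 (pay 52908): balance=371060
step 4 (pay 63335): balance=313290
step 5 (pay 61957): balance=256032
step 6 (pay 64664): balance=195208

195208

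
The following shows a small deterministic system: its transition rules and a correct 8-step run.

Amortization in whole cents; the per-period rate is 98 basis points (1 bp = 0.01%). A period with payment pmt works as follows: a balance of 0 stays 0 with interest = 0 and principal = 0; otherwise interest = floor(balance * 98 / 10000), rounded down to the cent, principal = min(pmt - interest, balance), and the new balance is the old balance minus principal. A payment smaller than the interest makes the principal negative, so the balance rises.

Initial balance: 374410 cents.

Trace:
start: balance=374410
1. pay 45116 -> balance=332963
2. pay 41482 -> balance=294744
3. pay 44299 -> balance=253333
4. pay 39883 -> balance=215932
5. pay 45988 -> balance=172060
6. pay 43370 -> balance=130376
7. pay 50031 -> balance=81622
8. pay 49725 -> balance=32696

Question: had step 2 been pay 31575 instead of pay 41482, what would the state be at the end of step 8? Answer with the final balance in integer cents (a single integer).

(re-executing from step 2 with the substitution; state before step 2: balance=332963)
2. pay 31575 -> balance=304651
3. pay 44299 -> balance=263337
4. pay 39883 -> balance=226034
5. pay 45988 -> balance=182261
6. pay 43370 -> balance=140677
7. pay 50031 -> balance=92024
8. pay 49725 -> balance=43200

43200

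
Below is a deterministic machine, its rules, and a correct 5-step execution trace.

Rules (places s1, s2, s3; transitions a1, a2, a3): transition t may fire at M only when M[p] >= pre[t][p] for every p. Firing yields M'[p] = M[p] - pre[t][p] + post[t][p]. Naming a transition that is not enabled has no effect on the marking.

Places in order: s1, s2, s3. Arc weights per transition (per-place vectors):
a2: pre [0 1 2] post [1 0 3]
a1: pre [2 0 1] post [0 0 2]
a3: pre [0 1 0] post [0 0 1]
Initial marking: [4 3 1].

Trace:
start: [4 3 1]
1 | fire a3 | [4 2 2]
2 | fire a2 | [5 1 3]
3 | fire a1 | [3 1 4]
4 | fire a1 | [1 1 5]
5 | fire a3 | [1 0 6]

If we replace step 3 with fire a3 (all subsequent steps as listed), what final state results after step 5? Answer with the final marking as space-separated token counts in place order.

3 0 5

(re-executing from step 3 with the substitution; state before step 3: [5 1 3])
3 | fire a3 | [5 0 4]
4 | fire a1 | [3 0 5]
5 | fire a3 | [3 0 5]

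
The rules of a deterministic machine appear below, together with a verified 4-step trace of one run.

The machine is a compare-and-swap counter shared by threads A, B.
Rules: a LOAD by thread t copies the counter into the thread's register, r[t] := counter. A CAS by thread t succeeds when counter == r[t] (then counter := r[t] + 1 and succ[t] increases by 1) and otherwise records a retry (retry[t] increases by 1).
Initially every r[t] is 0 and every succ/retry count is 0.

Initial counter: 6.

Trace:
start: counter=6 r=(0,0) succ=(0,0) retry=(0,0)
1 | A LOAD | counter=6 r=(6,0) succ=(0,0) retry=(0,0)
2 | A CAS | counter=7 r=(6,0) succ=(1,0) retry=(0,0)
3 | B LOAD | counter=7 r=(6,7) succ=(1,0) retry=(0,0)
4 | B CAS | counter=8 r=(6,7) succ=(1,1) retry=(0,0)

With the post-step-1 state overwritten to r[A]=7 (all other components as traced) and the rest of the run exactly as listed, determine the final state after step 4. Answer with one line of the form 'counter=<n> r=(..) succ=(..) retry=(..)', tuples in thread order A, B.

counter=7 r=(7,6) succ=(0,1) retry=(1,0)

state after step 1 := counter=6 r=(7,0) succ=(0,0) retry=(0,0)
2 | A CAS | counter=6 r=(7,0) succ=(0,0) retry=(1,0)
3 | B LOAD | counter=6 r=(7,6) succ=(0,0) retry=(1,0)
4 | B CAS | counter=7 r=(7,6) succ=(0,1) retry=(1,0)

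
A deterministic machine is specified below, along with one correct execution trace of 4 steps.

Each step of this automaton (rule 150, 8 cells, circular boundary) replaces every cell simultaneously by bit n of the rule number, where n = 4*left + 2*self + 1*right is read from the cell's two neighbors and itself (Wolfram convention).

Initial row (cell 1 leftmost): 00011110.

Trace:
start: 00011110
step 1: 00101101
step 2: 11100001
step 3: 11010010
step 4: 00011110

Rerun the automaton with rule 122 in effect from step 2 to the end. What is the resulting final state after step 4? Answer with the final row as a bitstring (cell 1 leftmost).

00011110

(re-executing steps 2..4 under rule 122; state before step 2: 00101101)
step 2: 11011110
step 3: 11110011
step 4: 00011110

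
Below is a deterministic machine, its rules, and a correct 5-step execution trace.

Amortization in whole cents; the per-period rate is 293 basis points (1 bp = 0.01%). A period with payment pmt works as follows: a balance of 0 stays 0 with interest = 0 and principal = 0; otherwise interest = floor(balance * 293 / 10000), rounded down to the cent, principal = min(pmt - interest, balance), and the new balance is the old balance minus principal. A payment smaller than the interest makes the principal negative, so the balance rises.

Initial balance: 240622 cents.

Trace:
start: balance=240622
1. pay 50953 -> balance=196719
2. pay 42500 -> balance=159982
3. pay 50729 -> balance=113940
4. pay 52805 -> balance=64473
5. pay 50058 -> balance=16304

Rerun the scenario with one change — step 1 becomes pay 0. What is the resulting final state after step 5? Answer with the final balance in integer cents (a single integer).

73497

(re-executing from step 1 with the substitution; state before step 1: balance=240622)
1. pay 0 -> balance=247672
2. pay 42500 -> balance=212428
3. pay 50729 -> balance=167923
4. pay 52805 -> balance=120038
5. pay 50058 -> balance=73497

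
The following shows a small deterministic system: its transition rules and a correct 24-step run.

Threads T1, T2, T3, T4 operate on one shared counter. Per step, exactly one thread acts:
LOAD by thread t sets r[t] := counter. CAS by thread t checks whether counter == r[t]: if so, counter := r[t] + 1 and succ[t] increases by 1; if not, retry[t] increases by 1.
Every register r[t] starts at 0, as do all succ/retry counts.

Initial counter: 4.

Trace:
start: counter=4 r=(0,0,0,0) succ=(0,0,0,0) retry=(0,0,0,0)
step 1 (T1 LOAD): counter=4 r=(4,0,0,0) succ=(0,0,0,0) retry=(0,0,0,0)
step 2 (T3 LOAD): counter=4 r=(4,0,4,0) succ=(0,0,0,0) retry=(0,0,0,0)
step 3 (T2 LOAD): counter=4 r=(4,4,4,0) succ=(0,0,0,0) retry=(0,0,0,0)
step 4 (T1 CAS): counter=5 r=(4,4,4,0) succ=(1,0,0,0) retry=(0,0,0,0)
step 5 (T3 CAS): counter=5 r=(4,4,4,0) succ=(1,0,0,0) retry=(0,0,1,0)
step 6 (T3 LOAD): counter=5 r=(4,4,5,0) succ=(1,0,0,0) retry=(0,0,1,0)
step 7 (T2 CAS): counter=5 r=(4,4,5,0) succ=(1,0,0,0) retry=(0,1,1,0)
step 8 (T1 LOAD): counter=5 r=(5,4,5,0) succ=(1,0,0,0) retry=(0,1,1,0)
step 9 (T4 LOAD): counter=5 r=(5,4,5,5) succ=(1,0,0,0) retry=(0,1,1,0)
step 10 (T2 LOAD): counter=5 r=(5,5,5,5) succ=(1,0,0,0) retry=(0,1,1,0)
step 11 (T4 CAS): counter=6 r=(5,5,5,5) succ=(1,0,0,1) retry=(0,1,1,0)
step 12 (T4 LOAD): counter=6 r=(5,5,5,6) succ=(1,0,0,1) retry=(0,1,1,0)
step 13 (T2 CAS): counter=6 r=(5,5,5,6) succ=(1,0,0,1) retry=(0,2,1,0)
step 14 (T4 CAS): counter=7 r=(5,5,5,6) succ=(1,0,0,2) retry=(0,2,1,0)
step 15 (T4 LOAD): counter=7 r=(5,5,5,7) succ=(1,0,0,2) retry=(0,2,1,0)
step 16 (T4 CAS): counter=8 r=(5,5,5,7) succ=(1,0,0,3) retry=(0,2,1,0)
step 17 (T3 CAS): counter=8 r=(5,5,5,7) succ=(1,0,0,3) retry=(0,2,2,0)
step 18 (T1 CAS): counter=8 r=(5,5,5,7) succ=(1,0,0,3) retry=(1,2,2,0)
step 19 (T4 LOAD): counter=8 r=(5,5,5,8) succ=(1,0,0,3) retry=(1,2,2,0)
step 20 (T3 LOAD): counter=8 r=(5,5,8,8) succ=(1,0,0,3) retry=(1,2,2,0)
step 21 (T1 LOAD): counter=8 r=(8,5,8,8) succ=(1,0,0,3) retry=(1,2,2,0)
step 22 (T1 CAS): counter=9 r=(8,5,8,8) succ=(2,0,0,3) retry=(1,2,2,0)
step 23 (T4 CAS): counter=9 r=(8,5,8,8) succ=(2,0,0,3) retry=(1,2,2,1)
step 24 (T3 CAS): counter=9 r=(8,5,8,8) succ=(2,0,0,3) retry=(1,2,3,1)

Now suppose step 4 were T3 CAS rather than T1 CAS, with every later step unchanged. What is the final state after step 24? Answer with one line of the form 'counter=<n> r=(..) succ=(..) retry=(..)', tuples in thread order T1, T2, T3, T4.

counter=9 r=(8,5,8,8) succ=(1,0,1,3) retry=(1,2,3,1)

(re-executing from step 4 with the substitution; state before step 4: counter=4 r=(4,4,4,0) succ=(0,0,0,0) retry=(0,0,0,0))
step 4 (T3 CAS): counter=5 r=(4,4,4,0) succ=(0,0,1,0) retry=(0,0,0,0)
step 5 (T3 CAS): counter=5 r=(4,4,4,0) succ=(0,0,1,0) retry=(0,0,1,0)
step 6 (T3 LOAD): counter=5 r=(4,4,5,0) succ=(0,0,1,0) retry=(0,0,1,0)
step 7 (T2 CAS): counter=5 r=(4,4,5,0) succ=(0,0,1,0) retry=(0,1,1,0)
step 8 (T1 LOAD): counter=5 r=(5,4,5,0) succ=(0,0,1,0) retry=(0,1,1,0)
step 9 (T4 LOAD): counter=5 r=(5,4,5,5) succ=(0,0,1,0) retry=(0,1,1,0)
step 10 (T2 LOAD): counter=5 r=(5,5,5,5) succ=(0,0,1,0) retry=(0,1,1,0)
step 11 (T4 CAS): counter=6 r=(5,5,5,5) succ=(0,0,1,1) retry=(0,1,1,0)
step 12 (T4 LOAD): counter=6 r=(5,5,5,6) succ=(0,0,1,1) retry=(0,1,1,0)
step 13 (T2 CAS): counter=6 r=(5,5,5,6) succ=(0,0,1,1) retry=(0,2,1,0)
step 14 (T4 CAS): counter=7 r=(5,5,5,6) succ=(0,0,1,2) retry=(0,2,1,0)
step 15 (T4 LOAD): counter=7 r=(5,5,5,7) succ=(0,0,1,2) retry=(0,2,1,0)
step 16 (T4 CAS): counter=8 r=(5,5,5,7) succ=(0,0,1,3) retry=(0,2,1,0)
step 17 (T3 CAS): counter=8 r=(5,5,5,7) succ=(0,0,1,3) retry=(0,2,2,0)
step 18 (T1 CAS): counter=8 r=(5,5,5,7) succ=(0,0,1,3) retry=(1,2,2,0)
step 19 (T4 LOAD): counter=8 r=(5,5,5,8) succ=(0,0,1,3) retry=(1,2,2,0)
step 20 (T3 LOAD): counter=8 r=(5,5,8,8) succ=(0,0,1,3) retry=(1,2,2,0)
step 21 (T1 LOAD): counter=8 r=(8,5,8,8) succ=(0,0,1,3) retry=(1,2,2,0)
step 22 (T1 CAS): counter=9 r=(8,5,8,8) succ=(1,0,1,3) retry=(1,2,2,0)
step 23 (T4 CAS): counter=9 r=(8,5,8,8) succ=(1,0,1,3) retry=(1,2,2,1)
step 24 (T3 CAS): counter=9 r=(8,5,8,8) succ=(1,0,1,3) retry=(1,2,3,1)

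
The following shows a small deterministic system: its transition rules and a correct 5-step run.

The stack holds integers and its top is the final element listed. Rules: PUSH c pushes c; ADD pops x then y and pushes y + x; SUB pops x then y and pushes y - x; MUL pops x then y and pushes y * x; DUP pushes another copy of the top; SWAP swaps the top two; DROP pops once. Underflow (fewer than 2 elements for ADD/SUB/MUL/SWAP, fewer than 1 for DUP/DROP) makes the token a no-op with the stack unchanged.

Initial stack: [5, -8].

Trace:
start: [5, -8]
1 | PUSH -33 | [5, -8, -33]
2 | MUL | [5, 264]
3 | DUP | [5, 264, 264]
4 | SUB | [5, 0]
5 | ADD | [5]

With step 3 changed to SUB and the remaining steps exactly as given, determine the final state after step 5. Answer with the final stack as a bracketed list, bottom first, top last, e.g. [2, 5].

(re-executing from step 3 with the substitution; state before step 3: [5, 264])
3 | SUB | [-259]
4 | SUB | [-259]
5 | ADD | [-259]

[-259]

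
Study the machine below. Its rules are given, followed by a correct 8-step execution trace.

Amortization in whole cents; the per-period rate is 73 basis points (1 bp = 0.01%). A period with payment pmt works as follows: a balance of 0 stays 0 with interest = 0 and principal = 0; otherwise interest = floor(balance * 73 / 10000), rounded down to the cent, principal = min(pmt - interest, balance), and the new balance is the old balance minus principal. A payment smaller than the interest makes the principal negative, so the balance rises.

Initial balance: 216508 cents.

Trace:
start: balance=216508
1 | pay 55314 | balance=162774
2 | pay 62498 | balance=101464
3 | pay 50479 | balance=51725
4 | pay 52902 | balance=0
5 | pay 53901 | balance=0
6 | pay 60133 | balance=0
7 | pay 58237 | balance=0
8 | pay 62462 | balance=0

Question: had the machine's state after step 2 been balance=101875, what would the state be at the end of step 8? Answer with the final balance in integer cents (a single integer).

state after step 2 := balance=101875
3 | pay 50479 | balance=52139
4 | pay 52902 | balance=0
5 | pay 53901 | balance=0
6 | pay 60133 | balance=0
7 | pay 58237 | balance=0
8 | pay 62462 | balance=0

0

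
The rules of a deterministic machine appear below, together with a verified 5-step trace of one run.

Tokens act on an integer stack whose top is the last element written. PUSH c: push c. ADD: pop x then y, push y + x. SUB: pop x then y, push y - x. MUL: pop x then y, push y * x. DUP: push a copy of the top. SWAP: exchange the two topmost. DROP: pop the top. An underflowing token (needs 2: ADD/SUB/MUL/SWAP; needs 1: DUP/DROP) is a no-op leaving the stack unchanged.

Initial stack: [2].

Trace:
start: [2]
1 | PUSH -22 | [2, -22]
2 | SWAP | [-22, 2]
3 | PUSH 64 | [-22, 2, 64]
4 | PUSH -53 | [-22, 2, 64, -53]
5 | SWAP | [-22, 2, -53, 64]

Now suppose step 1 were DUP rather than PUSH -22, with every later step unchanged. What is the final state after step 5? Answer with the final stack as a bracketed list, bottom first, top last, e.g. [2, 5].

(re-executing from step 1 with the substitution; state before step 1: [2])
1 | DUP | [2, 2]
2 | SWAP | [2, 2]
3 | PUSH 64 | [2, 2, 64]
4 | PUSH -53 | [2, 2, 64, -53]
5 | SWAP | [2, 2, -53, 64]

[2, 2, -53, 64]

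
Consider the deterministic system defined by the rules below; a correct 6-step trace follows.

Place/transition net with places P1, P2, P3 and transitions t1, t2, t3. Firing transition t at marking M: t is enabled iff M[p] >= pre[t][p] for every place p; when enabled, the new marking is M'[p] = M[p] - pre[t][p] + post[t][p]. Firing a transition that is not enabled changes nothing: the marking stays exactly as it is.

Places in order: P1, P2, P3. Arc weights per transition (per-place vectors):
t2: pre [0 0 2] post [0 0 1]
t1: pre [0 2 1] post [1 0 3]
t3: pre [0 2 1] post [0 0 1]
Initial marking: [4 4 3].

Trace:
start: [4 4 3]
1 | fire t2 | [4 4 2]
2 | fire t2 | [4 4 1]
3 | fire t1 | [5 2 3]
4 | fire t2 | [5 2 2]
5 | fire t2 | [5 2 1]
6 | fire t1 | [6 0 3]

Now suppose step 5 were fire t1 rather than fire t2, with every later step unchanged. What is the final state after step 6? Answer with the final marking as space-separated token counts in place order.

6 0 4

(re-executing from step 5 with the substitution; state before step 5: [5 2 2])
5 | fire t1 | [6 0 4]
6 | fire t1 | [6 0 4]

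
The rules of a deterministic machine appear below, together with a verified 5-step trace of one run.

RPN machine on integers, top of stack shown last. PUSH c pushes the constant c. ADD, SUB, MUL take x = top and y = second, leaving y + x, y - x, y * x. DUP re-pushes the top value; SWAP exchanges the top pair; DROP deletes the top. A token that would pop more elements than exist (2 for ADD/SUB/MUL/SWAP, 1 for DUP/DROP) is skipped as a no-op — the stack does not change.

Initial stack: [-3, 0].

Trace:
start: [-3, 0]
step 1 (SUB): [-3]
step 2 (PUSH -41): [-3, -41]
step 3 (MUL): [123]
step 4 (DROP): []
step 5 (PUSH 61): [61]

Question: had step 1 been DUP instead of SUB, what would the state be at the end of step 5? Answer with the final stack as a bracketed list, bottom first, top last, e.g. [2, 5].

[-3, 0, 61]

(re-executing from step 1 with the substitution; state before step 1: [-3, 0])
step 1 (DUP): [-3, 0, 0]
step 2 (PUSH -41): [-3, 0, 0, -41]
step 3 (MUL): [-3, 0, 0]
step 4 (DROP): [-3, 0]
step 5 (PUSH 61): [-3, 0, 61]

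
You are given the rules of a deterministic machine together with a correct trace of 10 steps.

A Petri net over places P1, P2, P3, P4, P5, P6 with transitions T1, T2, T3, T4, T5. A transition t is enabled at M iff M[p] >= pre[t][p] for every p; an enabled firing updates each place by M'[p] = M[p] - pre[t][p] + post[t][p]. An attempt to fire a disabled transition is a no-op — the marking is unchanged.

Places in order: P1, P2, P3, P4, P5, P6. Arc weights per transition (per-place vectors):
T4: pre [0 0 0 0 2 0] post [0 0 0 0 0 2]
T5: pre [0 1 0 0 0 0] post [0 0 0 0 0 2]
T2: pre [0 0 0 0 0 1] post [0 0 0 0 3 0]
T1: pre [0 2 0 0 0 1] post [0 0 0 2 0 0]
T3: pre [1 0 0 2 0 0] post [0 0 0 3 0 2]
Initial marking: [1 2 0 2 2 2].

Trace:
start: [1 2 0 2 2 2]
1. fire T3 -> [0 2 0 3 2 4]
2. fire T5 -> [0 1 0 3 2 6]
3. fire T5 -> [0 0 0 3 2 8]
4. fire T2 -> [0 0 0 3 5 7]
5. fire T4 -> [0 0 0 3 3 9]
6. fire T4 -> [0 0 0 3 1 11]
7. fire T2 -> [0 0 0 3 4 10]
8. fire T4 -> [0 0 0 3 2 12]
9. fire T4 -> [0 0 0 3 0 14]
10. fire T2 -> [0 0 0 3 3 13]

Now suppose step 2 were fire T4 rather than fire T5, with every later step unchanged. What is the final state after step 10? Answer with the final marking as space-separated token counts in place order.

0 1 0 3 3 11

(re-executing from step 2 with the substitution; state before step 2: [0 2 0 3 2 4])
2. fire T4 -> [0 2 0 3 0 6]
3. fire T5 -> [0 1 0 3 0 8]
4. fire T2 -> [0 1 0 3 3 7]
5. fire T4 -> [0 1 0 3 1 9]
6. fire T4 -> [0 1 0 3 1 9]
7. fire T2 -> [0 1 0 3 4 8]
8. fire T4 -> [0 1 0 3 2 10]
9. fire T4 -> [0 1 0 3 0 12]
10. fire T2 -> [0 1 0 3 3 11]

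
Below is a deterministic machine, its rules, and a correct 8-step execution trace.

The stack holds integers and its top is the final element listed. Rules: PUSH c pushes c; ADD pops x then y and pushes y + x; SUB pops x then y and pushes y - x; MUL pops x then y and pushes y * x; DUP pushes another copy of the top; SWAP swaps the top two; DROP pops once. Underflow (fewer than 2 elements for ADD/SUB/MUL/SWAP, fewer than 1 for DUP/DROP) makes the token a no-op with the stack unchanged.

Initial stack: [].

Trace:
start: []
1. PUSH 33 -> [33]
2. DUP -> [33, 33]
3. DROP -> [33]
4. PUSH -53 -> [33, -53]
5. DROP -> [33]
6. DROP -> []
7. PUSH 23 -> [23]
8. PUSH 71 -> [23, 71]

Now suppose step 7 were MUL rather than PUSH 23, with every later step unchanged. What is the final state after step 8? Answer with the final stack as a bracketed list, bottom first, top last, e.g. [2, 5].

(re-executing from step 7 with the substitution; state before step 7: [])
7. MUL -> []
8. PUSH 71 -> [71]

[71]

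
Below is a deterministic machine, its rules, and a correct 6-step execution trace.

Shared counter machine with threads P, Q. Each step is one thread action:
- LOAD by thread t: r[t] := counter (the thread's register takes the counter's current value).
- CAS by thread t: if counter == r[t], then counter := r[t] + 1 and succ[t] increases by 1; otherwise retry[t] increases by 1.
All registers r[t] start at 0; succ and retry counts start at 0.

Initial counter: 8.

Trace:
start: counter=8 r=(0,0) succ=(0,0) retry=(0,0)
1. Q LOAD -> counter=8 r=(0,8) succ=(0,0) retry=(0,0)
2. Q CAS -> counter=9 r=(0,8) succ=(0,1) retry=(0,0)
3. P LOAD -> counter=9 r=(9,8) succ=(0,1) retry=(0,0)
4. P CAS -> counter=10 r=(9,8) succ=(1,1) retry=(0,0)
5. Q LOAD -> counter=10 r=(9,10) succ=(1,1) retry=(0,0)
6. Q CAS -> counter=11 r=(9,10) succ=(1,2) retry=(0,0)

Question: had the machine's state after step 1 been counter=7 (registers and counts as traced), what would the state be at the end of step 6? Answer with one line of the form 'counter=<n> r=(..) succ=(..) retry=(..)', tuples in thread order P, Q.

counter=9 r=(7,8) succ=(1,1) retry=(0,1)

state after step 1 := counter=7 r=(0,8) succ=(0,0) retry=(0,0)
2. Q CAS -> counter=7 r=(0,8) succ=(0,0) retry=(0,1)
3. P LOAD -> counter=7 r=(7,8) succ=(0,0) retry=(0,1)
4. P CAS -> counter=8 r=(7,8) succ=(1,0) retry=(0,1)
5. Q LOAD -> counter=8 r=(7,8) succ=(1,0) retry=(0,1)
6. Q CAS -> counter=9 r=(7,8) succ=(1,1) retry=(0,1)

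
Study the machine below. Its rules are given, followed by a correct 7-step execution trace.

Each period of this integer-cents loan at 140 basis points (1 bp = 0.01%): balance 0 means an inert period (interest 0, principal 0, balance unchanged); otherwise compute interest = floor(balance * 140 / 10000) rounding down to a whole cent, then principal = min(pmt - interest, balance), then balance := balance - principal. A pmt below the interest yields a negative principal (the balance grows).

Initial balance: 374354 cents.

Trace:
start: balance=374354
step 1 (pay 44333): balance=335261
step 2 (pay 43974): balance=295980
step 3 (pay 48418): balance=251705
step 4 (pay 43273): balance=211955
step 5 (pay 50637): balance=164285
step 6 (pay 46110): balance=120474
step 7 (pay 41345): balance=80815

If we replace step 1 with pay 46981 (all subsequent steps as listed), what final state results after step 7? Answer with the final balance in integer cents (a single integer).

(re-executing from step 1 with the substitution; state before step 1: balance=374354)
step 1 (pay 46981): balance=332613
step 2 (pay 43974): balance=293295
step 3 (pay 48418): balance=248983
step 4 (pay 43273): balance=209195
step 5 (pay 50637): balance=161486
step 6 (pay 46110): balance=117636
step 7 (pay 41345): balance=77937

77937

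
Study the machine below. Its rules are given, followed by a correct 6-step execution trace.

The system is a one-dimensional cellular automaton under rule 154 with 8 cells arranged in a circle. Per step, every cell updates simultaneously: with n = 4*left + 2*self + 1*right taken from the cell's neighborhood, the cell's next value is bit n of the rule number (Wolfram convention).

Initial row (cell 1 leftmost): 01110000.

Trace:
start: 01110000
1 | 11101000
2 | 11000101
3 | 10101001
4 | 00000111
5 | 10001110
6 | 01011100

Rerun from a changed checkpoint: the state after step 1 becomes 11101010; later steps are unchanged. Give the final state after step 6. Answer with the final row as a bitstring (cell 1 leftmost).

00001100

state after step 1 := 11101010
2 | 11000000
3 | 10100001
4 | 00010011
5 | 10101110
6 | 00001100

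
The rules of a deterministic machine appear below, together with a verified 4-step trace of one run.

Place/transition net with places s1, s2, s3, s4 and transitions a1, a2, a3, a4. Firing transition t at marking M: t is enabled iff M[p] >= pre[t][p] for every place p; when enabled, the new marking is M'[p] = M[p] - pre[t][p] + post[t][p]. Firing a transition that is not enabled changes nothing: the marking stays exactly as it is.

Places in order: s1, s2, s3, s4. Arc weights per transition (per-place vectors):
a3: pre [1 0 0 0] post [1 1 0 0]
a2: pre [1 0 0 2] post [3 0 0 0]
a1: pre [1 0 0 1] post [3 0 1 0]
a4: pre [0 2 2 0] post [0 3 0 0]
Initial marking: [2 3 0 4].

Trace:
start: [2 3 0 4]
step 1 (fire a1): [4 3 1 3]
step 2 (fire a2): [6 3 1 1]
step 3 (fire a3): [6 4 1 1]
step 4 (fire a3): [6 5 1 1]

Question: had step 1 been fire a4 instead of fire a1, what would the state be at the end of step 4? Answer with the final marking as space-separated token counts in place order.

(re-executing from step 1 with the substitution; state before step 1: [2 3 0 4])
step 1 (fire a4): [2 3 0 4]
step 2 (fire a2): [4 3 0 2]
step 3 (fire a3): [4 4 0 2]
step 4 (fire a3): [4 5 0 2]

4 5 0 2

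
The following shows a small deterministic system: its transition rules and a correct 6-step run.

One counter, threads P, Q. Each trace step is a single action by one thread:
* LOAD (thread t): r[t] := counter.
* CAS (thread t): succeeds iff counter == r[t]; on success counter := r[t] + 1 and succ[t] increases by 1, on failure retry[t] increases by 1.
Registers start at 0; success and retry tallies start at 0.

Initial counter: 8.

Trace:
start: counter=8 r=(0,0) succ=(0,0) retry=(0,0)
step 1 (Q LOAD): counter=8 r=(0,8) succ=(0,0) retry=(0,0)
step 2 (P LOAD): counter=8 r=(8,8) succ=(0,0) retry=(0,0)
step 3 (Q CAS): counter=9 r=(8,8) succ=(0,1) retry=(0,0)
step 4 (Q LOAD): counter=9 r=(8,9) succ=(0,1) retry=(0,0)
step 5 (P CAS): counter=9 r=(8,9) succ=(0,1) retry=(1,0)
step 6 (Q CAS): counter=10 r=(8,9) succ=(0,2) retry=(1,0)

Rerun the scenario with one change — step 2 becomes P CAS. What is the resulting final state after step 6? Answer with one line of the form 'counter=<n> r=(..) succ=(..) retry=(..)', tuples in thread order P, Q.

(re-executing from step 2 with the substitution; state before step 2: counter=8 r=(0,8) succ=(0,0) retry=(0,0))
step 2 (P CAS): counter=8 r=(0,8) succ=(0,0) retry=(1,0)
step 3 (Q CAS): counter=9 r=(0,8) succ=(0,1) retry=(1,0)
step 4 (Q LOAD): counter=9 r=(0,9) succ=(0,1) retry=(1,0)
step 5 (P CAS): counter=9 r=(0,9) succ=(0,1) retry=(2,0)
step 6 (Q CAS): counter=10 r=(0,9) succ=(0,2) retry=(2,0)

counter=10 r=(0,9) succ=(0,2) retry=(2,0)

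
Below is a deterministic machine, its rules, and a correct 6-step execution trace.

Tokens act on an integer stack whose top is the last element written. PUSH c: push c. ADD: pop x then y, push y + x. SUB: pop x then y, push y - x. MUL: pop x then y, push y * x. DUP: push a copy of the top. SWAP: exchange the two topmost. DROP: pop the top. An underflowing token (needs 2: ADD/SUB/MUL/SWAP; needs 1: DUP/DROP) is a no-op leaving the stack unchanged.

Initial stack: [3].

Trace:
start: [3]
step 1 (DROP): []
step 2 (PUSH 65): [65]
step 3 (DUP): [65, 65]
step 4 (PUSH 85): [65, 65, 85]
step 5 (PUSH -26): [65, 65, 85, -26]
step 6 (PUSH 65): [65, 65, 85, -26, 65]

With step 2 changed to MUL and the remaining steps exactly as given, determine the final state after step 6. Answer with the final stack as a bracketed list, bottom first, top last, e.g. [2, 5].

(re-executing from step 2 with the substitution; state before step 2: [])
step 2 (MUL): []
step 3 (DUP): []
step 4 (PUSH 85): [85]
step 5 (PUSH -26): [85, -26]
step 6 (PUSH 65): [85, -26, 65]

[85, -26, 65]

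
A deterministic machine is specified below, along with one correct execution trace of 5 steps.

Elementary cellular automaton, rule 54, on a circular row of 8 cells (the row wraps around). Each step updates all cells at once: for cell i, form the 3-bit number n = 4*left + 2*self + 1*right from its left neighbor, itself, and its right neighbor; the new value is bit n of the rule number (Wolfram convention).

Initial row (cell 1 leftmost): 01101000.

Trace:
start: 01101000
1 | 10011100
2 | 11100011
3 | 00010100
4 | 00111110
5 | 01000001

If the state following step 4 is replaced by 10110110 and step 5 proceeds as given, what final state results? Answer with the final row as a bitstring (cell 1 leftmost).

11001001

state after step 4 := 10110110
5 | 11001001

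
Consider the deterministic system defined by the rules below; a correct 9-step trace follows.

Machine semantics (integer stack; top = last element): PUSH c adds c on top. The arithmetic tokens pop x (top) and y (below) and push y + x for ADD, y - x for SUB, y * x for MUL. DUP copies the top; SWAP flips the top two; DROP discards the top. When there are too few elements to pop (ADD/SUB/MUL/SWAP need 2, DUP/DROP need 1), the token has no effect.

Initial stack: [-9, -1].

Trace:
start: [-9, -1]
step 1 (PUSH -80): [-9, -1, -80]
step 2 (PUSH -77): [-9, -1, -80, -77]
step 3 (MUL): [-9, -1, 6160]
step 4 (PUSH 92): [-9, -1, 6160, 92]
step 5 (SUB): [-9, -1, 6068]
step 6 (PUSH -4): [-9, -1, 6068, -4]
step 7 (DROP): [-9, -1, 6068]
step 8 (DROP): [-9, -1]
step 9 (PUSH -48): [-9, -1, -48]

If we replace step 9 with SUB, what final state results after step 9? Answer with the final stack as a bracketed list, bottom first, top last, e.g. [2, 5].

[-8]

(re-executing from step 9 with the substitution; state before step 9: [-9, -1])
step 9 (SUB): [-8]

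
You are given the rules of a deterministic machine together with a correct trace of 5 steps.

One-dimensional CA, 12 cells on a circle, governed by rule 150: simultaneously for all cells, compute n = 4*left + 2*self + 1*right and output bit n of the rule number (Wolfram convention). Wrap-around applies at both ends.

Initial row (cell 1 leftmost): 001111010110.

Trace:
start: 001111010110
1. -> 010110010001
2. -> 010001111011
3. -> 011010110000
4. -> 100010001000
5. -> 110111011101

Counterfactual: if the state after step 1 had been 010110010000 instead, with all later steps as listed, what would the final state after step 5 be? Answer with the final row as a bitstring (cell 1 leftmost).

state after step 1 := 010110010000
2. -> 110001111000
3. -> 001010110101
4. -> 111010000101
5. -> 110011001100

110011001100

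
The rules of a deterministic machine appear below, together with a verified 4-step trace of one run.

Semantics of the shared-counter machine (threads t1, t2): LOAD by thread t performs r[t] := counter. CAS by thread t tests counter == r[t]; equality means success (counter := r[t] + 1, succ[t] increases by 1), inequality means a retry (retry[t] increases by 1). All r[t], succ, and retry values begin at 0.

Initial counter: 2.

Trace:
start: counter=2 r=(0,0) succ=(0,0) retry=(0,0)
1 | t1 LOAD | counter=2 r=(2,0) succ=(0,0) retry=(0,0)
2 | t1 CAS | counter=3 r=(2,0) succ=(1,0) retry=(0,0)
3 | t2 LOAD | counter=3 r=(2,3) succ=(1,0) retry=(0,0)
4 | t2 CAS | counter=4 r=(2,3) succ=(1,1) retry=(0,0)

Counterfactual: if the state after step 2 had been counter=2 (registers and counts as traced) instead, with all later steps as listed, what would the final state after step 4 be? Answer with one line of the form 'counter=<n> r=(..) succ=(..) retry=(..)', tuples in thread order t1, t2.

state after step 2 := counter=2 r=(2,0) succ=(1,0) retry=(0,0)
3 | t2 LOAD | counter=2 r=(2,2) succ=(1,0) retry=(0,0)
4 | t2 CAS | counter=3 r=(2,2) succ=(1,1) retry=(0,0)

counter=3 r=(2,2) succ=(1,1) retry=(0,0)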